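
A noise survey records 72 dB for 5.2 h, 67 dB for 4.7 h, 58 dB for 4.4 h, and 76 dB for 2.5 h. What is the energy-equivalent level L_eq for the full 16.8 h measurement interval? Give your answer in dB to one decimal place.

70.9 dB

L_eq = 10·log₁₀[(1/T)·Σ tᵢ·10^(Lᵢ/10)] with T = 16.8 h.
Σ tᵢ·10^(Lᵢ/10) = 5.2·10^(72/10) + 4.7·10^(67/10) + 4.4·10^(58/10) + 2.5·10^(76/10) = 2.083e+08.
L_eq = 10·log₁₀(2.083e+08/16.8) = 70.93 dB.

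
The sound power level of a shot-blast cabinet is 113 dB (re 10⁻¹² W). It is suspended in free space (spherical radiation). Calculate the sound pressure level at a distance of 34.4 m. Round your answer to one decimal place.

The power spreads over a sphere of area 4π·r², so L_p = L_w − 10·log₁₀(4π·r²).
4π·r² = 1.487e+04 m², 10·log₁₀ of that is 41.723 dB.
L_p = 113 − 41.723 = 71.28 dB.

71.3 dB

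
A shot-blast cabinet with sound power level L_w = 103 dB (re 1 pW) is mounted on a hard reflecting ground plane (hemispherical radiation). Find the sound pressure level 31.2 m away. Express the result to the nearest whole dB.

L_p = L_w − 10·log₁₀(2π·r²) with r = 31.2 m.
2π·r² = 6116 m², 10·log₁₀ of that is 37.865 dB.
L_p = 103 − 37.865 = 65.14 dB.

65 dB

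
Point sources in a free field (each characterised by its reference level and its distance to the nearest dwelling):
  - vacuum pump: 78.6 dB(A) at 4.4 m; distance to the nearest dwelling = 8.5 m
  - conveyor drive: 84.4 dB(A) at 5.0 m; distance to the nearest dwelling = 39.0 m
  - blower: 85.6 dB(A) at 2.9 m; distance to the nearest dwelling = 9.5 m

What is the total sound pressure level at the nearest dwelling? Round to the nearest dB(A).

78 dB(A)

First find each source's level at the receiver (point-source: −20·log₁₀(r/r_ref)), then combine on an intensity basis.
vacuum pump: 78.6 − 20·log₁₀(8.5/4.4) = 78.6 − 5.72 = 72.88 dB(A).
conveyor drive: 84.4 − 20·log₁₀(39.0/5.0) = 84.4 − 17.84 = 66.56 dB(A).
blower: 85.6 − 20·log₁₀(9.5/2.9) = 85.6 − 10.31 = 75.29 dB(A).
Σ 10^(L/10) = 5.777e+07 → L_total = 10·log₁₀(5.777e+07) = 77.62 dB(A).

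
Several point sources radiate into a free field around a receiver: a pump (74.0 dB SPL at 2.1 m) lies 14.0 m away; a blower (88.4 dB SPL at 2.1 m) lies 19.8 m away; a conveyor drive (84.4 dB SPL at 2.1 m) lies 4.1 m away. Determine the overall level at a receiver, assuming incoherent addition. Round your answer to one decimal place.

Propagate each source to the receiver with L = L_ref − 20·log₁₀(r/r_ref), then add intensities.
pump: 74.0 − 20·log₁₀(14.0/2.1) = 74.0 − 16.48 = 57.52 dB SPL.
blower: 88.4 − 20·log₁₀(19.8/2.1) = 88.4 − 19.49 = 68.91 dB SPL.
conveyor drive: 84.4 − 20·log₁₀(4.1/2.1) = 84.4 − 5.81 = 78.59 dB SPL.
Σ 10^(L/10) = 8.060e+07 → L_total = 10·log₁₀(8.060e+07) = 79.06 dB SPL.

79.1 dB SPL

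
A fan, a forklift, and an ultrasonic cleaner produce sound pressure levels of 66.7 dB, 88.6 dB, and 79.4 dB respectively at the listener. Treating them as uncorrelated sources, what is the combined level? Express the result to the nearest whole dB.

89 dB

For uncorrelated sources the intensities add, so convert each level to linear form, sum, and take 10·log₁₀ of the total.
Σ 10^(L/10) = 10^(66.7/10) + 10^(88.6/10) + 10^(79.4/10) = 8.162e+08.
L_total = 10·log₁₀(8.162e+08) = 89.12 dB.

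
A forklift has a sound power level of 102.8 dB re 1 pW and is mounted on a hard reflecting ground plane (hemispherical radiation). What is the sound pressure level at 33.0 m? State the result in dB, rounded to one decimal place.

64.4 dB

Free-field hemispherical radiation: L_p = L_w − 10·log₁₀(2π·r²), r = 33.0 m.
2π·r² = 6842 m², 10·log₁₀ of that is 38.352 dB.
L_p = 102.8 − 38.352 = 64.45 dB.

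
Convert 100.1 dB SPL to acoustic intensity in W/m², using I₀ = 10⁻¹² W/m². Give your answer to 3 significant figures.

0.0102 W/m²

I/I₀ = 10^(100.1/10) = 1.023e+10, so I = 1.023e+10 × 10⁻¹² W/m².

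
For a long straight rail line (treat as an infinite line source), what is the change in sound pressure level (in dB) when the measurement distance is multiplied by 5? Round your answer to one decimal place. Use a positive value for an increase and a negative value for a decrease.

-7.0 dB

A line source loses 3 dB per doubling of distance; generally ΔL = −10·log₁₀(r₂/r₁).
ΔL = −10·log₁₀(5) = -6.99 dB.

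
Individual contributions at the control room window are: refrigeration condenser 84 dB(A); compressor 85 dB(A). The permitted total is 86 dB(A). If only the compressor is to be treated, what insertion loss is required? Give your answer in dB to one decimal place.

3.3 dB

Everything except the compressor sums to 10^(84/10) = 2.512e+08 in linear terms, 84.00 dB(A).
To meet 86 dB(A) overall, the treated compressor may contribute at most 10^(86/10) − 2.512e+08 = 1.469e+08, i.e. 81.67 dB(A).
Required insertion loss = 85 − 81.67 = 3.33 dB.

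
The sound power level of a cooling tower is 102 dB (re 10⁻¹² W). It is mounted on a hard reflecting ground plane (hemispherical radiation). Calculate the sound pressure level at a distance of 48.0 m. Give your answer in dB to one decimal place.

60.4 dB

Free-field hemispherical radiation: L_p = L_w − 10·log₁₀(2π·r²), r = 48.0 m.
2π·r² = 1.448e+04 m², 10·log₁₀ of that is 41.607 dB.
L_p = 102 − 41.607 = 60.39 dB.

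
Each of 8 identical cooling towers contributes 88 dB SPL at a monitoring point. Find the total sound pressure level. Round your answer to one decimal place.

L_total = L₁ + 10·log₁₀ N for N identical incoherent sources.
L_total = 88 + 10·log₁₀(8) = 88 + 9.031 = 97.03 dB SPL.

97.0 dB SPL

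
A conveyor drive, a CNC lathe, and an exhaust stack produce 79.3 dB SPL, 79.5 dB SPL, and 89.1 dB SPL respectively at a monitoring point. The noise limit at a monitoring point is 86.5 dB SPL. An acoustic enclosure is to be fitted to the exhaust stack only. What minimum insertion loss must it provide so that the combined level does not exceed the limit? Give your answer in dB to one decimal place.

Fixed contribution from the other sources: Σ 10^(L/10) = 10^(79.3/10) + 10^(79.5/10) = 1.742e+08 (82.41 dB SPL).
The limit corresponds to 10^(86.5/10) = 4.467e+08; subtracting the fixed part leaves 2.724e+08 for the exhaust stack, i.e. 84.35 dB SPL.
So the exhaust stack must be reduced from 89.1 to 84.35 dB SPL: IL = 4.75 dB.

4.7 dB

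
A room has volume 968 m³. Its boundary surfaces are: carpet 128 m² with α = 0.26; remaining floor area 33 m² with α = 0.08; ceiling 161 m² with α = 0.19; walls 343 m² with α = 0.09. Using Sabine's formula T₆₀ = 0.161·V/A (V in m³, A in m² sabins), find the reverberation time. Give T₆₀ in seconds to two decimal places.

A = Σ Sᵢαᵢ = 128·0.26 + 33·0.08 + 161·0.19 + 343·0.09 = 97.38 m².
T₆₀ = 0.161 × 968 / 97.38 = 1.600 s.

1.60 s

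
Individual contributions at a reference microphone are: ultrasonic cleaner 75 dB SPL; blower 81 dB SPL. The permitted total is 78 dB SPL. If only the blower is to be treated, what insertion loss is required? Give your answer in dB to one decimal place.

Fixed contribution from the other source: Σ 10^(L/10) = 10^(75/10) = 3.162e+07 (75.00 dB SPL).
The limit corresponds to 10^(78/10) = 6.310e+07; subtracting the fixed part leaves 3.147e+07 for the blower, i.e. 74.98 dB SPL.
Required insertion loss = 81 − 74.98 = 6.02 dB.

6.0 dB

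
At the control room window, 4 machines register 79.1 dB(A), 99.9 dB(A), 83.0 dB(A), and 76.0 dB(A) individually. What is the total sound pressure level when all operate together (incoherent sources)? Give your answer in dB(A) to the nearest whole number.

Incoherent sources combine by intensity addition: L_total = 10·log₁₀(Σ 10^(L_i/10)).
Σ 10^(L/10) = 10^(79.1/10) + 10^(99.9/10) + 10^(83.0/10) + 10^(76.0/10) = 1.009e+10.
L_total = 10·log₁₀(1.009e+10) = 100.04 dB(A).

100 dB(A)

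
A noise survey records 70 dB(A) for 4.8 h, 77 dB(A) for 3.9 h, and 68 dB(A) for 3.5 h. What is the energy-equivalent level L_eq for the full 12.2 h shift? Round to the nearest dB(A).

73 dB(A)

L_eq = 10·log₁₀[(1/T)·Σ tᵢ·10^(Lᵢ/10)] with T = 12.2 h.
Σ tᵢ·10^(Lᵢ/10) = 4.8·10^(70/10) + 3.9·10^(77/10) + 3.5·10^(68/10) = 2.655e+08.
L_eq = 10·log₁₀(2.655e+08/12.2) = 73.38 dB(A).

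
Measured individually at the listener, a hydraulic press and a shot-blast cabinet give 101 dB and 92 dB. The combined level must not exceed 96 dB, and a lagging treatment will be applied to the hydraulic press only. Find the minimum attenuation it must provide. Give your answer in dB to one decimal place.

7.2 dB

The untreated sources together contribute 10^(92/10) = 1.585e+09, i.e. 92.00 dB.
To meet 96 dB overall, the treated hydraulic press may contribute at most 10^(96/10) − 1.585e+09 = 2.396e+09, i.e. 93.80 dB.
So the hydraulic press must be reduced from 101 to 93.80 dB: IL = 7.20 dB.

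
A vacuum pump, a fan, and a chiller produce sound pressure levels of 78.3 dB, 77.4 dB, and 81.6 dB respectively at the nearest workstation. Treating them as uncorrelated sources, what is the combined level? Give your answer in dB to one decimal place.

84.3 dB

For uncorrelated sources the intensities add, so convert each level to linear form, sum, and take 10·log₁₀ of the total.
Σ 10^(L/10) = 10^(78.3/10) + 10^(77.4/10) + 10^(81.6/10) = 2.671e+08.
L_total = 10·log₁₀(2.671e+08) = 84.27 dB.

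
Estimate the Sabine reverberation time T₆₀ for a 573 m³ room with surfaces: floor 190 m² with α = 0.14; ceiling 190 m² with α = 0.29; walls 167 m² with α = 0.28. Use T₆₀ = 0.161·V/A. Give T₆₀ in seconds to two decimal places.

0.72 s

Summing Sᵢαᵢ: 190·0.14 + 190·0.29 + 167·0.28 = 128.46 m².
T₆₀ = 0.161 × 573 / 128.46 = 0.718 s.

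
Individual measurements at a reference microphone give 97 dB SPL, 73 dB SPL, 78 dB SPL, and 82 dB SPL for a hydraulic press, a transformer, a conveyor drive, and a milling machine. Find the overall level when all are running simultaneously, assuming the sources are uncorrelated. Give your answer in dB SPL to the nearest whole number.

97 dB SPL

For uncorrelated sources the intensities add, so convert each level to linear form, sum, and take 10·log₁₀ of the total.
Σ 10^(L/10) = 10^(97/10) + 10^(73/10) + 10^(78/10) + 10^(82/10) = 5.253e+09.
L_total = 10·log₁₀(5.253e+09) = 97.20 dB SPL.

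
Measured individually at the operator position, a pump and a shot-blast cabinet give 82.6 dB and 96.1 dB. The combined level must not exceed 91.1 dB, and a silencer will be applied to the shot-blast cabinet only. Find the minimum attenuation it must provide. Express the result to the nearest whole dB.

6 dB

Everything except the shot-blast cabinet sums to 10^(82.6/10) = 1.820e+08 in linear terms, 82.60 dB.
To meet 91.1 dB overall, the treated shot-blast cabinet may contribute at most 10^(91.1/10) − 1.820e+08 = 1.106e+09, i.e. 90.44 dB.
So the shot-blast cabinet must be reduced from 96.1 to 90.44 dB: IL = 5.66 dB.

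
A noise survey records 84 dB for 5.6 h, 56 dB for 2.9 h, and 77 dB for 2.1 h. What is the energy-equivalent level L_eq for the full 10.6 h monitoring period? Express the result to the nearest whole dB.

82 dB

L_eq = 10·log₁₀[(1/T)·Σ tᵢ·10^(Lᵢ/10)] with T = 10.6 h.
Σ tᵢ·10^(Lᵢ/10) = 5.6·10^(84/10) + 2.9·10^(56/10) + 2.1·10^(77/10) = 1.513e+09.
L_eq = 10·log₁₀(1.513e+09/10.6) = 81.55 dB.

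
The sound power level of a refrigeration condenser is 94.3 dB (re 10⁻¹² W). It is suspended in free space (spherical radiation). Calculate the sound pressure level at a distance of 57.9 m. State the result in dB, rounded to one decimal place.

48.1 dB

L_p = L_w − 10·log₁₀(4π·r²) with r = 57.9 m.
4π·r² = 4.213e+04 m², 10·log₁₀ of that is 46.246 dB.
L_p = 94.3 − 46.246 = 48.05 dB.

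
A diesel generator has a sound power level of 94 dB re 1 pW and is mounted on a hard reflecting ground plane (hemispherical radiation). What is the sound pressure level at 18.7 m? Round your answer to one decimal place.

60.6 dB

L_p = L_w − 10·log₁₀(2π·r²) with r = 18.7 m.
2π·r² = 2197 m², 10·log₁₀ of that is 33.419 dB.
L_p = 94 − 33.419 = 60.58 dB.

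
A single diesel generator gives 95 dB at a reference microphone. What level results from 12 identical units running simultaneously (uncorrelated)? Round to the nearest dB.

106 dB

With 12 equal, uncorrelated contributions the intensity is 12× that of one unit, giving a rise of 10·log₁₀ 12.
L_total = 95 + 10·log₁₀(12) = 95 + 10.792 = 105.79 dB.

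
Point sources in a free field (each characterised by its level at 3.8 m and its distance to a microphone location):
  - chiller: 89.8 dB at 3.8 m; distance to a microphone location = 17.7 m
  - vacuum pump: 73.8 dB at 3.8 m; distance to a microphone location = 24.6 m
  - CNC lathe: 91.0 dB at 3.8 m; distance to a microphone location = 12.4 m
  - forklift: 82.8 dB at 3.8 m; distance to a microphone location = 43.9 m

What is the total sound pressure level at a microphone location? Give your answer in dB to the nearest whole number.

82 dB

Apply inverse-square spreading to bring every level to the receiver, then sum 10^(L/10).
chiller: 89.8 − 20·log₁₀(17.7/3.8) = 89.8 − 13.36 = 76.44 dB.
vacuum pump: 73.8 − 20·log₁₀(24.6/3.8) = 73.8 − 16.22 = 57.58 dB.
CNC lathe: 91.0 − 20·log₁₀(12.4/3.8) = 91.0 − 10.27 = 80.73 dB.
forklift: 82.8 − 20·log₁₀(43.9/3.8) = 82.8 − 21.25 = 61.55 dB.
Σ 10^(L/10) = 1.642e+08 → L_total = 10·log₁₀(1.642e+08) = 82.15 dB.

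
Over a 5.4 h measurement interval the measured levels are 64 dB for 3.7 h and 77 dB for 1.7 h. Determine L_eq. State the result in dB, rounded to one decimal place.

72.4 dB

Weight each interval's intensity by its duration and average over T = 5.4 h:
Σ tᵢ·10^(Lᵢ/10) = 3.7·10^(64/10) + 1.7·10^(77/10) = 9.450e+07.
L_eq = 10·log₁₀(9.450e+07/5.4) = 72.43 dB.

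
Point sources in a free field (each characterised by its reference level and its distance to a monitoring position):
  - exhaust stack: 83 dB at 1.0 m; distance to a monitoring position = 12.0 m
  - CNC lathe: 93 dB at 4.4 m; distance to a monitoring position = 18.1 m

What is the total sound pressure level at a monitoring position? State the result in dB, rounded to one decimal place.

80.8 dB

Apply inverse-square spreading to bring every level to the receiver, then sum 10^(L/10).
exhaust stack: 83 − 20·log₁₀(12.0/1.0) = 83 − 21.58 = 61.42 dB.
CNC lathe: 93 − 20·log₁₀(18.1/4.4) = 93 − 12.28 = 80.72 dB.
Σ 10^(L/10) = 1.193e+08 → L_total = 10·log₁₀(1.193e+08) = 80.77 dB.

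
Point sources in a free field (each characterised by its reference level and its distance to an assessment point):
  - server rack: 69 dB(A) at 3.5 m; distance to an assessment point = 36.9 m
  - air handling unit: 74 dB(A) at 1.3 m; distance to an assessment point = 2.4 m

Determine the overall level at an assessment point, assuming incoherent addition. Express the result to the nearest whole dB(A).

Propagate each source to the receiver with L = L_ref − 20·log₁₀(r/r_ref), then add intensities.
server rack: 69 − 20·log₁₀(36.9/3.5) = 69 − 20.46 = 48.54 dB(A).
air handling unit: 74 − 20·log₁₀(2.4/1.3) = 74 − 5.33 = 68.67 dB(A).
Σ 10^(L/10) = 7.441e+06 → L_total = 10·log₁₀(7.441e+06) = 68.72 dB(A).

69 dB(A)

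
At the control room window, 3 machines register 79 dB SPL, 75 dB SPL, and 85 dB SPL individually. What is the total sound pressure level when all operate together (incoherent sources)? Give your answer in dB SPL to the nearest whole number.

86 dB SPL

For uncorrelated sources the intensities add, so convert each level to linear form, sum, and take 10·log₁₀ of the total.
Σ 10^(L/10) = 10^(79/10) + 10^(75/10) + 10^(85/10) = 4.273e+08.
L_total = 10·log₁₀(4.273e+08) = 86.31 dB SPL.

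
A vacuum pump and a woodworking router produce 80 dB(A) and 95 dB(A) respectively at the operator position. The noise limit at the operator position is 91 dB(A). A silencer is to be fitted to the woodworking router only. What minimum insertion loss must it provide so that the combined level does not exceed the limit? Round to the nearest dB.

4 dB

The untreated sources together contribute 10^(80/10) = 1.000e+08, i.e. 80.00 dB(A).
To meet 91 dB(A) overall, the treated woodworking router may contribute at most 10^(91/10) − 1.000e+08 = 1.159e+09, i.e. 90.64 dB(A).
So the woodworking router must be reduced from 95 to 90.64 dB(A): IL = 4.36 dB.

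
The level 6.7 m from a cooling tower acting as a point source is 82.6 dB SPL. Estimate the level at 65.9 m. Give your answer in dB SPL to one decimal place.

62.7 dB SPL

Point-source attenuation: ΔL = 20·log₁₀(r₂/r₁) = 20·log₁₀(65.9/6.7) = 19.856 dB.
L₂ = 82.6 − 20·log₁₀(65.9/6.7) = 82.6 − 19.856 = 62.74 dB SPL.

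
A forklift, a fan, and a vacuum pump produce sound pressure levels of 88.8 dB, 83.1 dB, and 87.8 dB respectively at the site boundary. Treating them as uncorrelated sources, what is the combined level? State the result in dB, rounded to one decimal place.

91.9 dB

Incoherent sources combine by intensity addition: L_total = 10·log₁₀(Σ 10^(L_i/10)).
Σ 10^(L/10) = 10^(88.8/10) + 10^(83.1/10) + 10^(87.8/10) = 1.565e+09.
L_total = 10·log₁₀(1.565e+09) = 91.95 dB.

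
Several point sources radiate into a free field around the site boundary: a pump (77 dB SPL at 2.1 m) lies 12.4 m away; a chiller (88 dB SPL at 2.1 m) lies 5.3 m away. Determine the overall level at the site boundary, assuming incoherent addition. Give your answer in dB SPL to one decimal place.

Propagate each source to the receiver with L = L_ref − 20·log₁₀(r/r_ref), then add intensities.
pump: 77 − 20·log₁₀(12.4/2.1) = 77 − 15.42 = 61.58 dB SPL.
chiller: 88 − 20·log₁₀(5.3/2.1) = 88 − 8.04 = 79.96 dB SPL.
Σ 10^(L/10) = 1.005e+08 → L_total = 10·log₁₀(1.005e+08) = 80.02 dB SPL.

80.0 dB SPL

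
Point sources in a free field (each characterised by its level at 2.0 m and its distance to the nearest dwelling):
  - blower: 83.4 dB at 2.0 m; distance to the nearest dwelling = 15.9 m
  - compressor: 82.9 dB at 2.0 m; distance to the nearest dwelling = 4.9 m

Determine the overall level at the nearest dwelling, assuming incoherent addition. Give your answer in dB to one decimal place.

First find each source's level at the receiver (point-source: −20·log₁₀(r/r_ref)), then combine on an intensity basis.
blower: 83.4 − 20·log₁₀(15.9/2.0) = 83.4 − 18.01 = 65.39 dB.
compressor: 82.9 − 20·log₁₀(4.9/2.0) = 82.9 − 7.78 = 75.12 dB.
Σ 10^(L/10) = 3.595e+07 → L_total = 10·log₁₀(3.595e+07) = 75.56 dB.

75.6 dB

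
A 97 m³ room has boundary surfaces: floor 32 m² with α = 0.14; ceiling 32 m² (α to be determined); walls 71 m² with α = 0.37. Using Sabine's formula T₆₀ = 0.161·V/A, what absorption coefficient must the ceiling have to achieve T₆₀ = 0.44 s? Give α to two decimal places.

From T₆₀ = 0.161·V/A, the target T₆₀ = 0.44 s needs A = 0.161·97/0.44 = 35.49 m².
Absorption from the other surfaces = 32·0.14 + 71·0.37 = 30.75 m², so the ceiling must supply 4.74 m² over 32 m².
α = 4.74/32 = 0.148.

0.15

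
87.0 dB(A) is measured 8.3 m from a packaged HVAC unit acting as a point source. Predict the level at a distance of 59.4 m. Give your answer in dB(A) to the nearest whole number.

For a point source, L₂ = L₁ − 20·log₁₀(r₂/r₁).
L₂ = 87.0 − 20·log₁₀(59.4/8.3) = 87.0 − 17.094 = 69.91 dB(A).

70 dB(A)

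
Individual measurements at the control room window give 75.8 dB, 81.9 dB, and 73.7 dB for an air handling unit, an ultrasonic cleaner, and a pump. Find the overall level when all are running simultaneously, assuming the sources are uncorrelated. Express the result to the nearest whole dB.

83 dB

Incoherent sources combine by intensity addition: L_total = 10·log₁₀(Σ 10^(L_i/10)).
Σ 10^(L/10) = 10^(75.8/10) + 10^(81.9/10) + 10^(73.7/10) = 2.163e+08.
L_total = 10·log₁₀(2.163e+08) = 83.35 dB.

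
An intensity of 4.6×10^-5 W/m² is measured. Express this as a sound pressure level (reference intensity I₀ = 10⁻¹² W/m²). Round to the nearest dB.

77 dB

I/I₀ = 4.6×10^-5/10⁻¹² = 4.6×10^7, and L = 10·log₁₀(I/I₀).
L = 10·(0.6628 + 7) = 76.63 dB.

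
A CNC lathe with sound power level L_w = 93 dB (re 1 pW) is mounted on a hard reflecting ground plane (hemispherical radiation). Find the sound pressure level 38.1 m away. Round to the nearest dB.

The power spreads over a hemisphere of area 2π·r², so L_p = L_w − 10·log₁₀(2π·r²).
2π·r² = 9121 m², 10·log₁₀ of that is 39.600 dB.
L_p = 93 − 39.600 = 53.40 dB.

53 dB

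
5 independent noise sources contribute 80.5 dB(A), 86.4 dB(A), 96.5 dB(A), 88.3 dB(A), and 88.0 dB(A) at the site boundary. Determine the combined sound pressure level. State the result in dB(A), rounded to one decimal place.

For uncorrelated sources the intensities add, so convert each level to linear form, sum, and take 10·log₁₀ of the total.
Σ 10^(L/10) = 10^(80.5/10) + 10^(86.4/10) + 10^(96.5/10) + 10^(88.3/10) + 10^(88.0/10) = 6.323e+09.
L_total = 10·log₁₀(6.323e+09) = 98.01 dB(A).

98.0 dB(A)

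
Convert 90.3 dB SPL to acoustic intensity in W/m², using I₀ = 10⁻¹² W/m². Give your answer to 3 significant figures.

0.00107 W/m²

L = 10·log₁₀(I/I₀) ⇒ I = I₀·10^(L/10) = 10⁻¹² × 10^9.03.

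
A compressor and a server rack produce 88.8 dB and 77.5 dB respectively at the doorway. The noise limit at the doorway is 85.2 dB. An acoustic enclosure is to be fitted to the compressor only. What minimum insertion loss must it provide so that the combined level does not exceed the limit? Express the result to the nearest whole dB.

The untreated sources together contribute 10^(77.5/10) = 5.623e+07, i.e. 77.50 dB.
The limit corresponds to 10^(85.2/10) = 3.311e+08; subtracting the fixed part leaves 2.749e+08 for the compressor, i.e. 84.39 dB.
So the compressor must be reduced from 88.8 to 84.39 dB: IL = 4.41 dB.

4 dB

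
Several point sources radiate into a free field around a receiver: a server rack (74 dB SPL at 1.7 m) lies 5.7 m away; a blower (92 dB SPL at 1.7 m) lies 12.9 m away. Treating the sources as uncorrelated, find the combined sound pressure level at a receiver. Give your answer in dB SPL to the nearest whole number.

75 dB SPL

First find each source's level at the receiver (point-source: −20·log₁₀(r/r_ref)), then combine on an intensity basis.
server rack: 74 − 20·log₁₀(5.7/1.7) = 74 − 10.51 = 63.49 dB SPL.
blower: 92 − 20·log₁₀(12.9/1.7) = 92 − 17.60 = 74.40 dB SPL.
Σ 10^(L/10) = 2.976e+07 → L_total = 10·log₁₀(2.976e+07) = 74.74 dB SPL.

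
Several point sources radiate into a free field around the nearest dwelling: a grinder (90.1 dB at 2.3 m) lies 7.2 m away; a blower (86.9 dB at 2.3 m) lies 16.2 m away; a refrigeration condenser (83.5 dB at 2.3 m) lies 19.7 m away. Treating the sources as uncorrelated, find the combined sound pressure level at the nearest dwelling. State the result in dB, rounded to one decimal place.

80.7 dB

Apply inverse-square spreading to bring every level to the receiver, then sum 10^(L/10).
grinder: 90.1 − 20·log₁₀(7.2/2.3) = 90.1 − 9.91 = 80.19 dB.
blower: 86.9 − 20·log₁₀(16.2/2.3) = 86.9 − 16.96 = 69.94 dB.
refrigeration condenser: 83.5 − 20·log₁₀(19.7/2.3) = 83.5 − 18.65 = 64.85 dB.
Σ 10^(L/10) = 1.173e+08 → L_total = 10·log₁₀(1.173e+08) = 80.69 dB.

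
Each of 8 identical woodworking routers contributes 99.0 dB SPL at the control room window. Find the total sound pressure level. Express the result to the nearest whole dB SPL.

108 dB SPL

With 8 equal, uncorrelated contributions the intensity is 8× that of one unit, giving a rise of 10·log₁₀ 8.
L_total = 99.0 + 10·log₁₀(8) = 99.0 + 9.031 = 108.03 dB SPL.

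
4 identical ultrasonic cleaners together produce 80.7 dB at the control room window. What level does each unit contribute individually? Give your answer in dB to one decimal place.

For N identical incoherent sources L_total = L₁ + 10·log₁₀ N, so L₁ = 80.7 − 10·log₁₀(4) = 80.7 − 6.021.

74.7 dB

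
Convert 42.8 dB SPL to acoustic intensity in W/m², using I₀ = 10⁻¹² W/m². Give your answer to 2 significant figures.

I/I₀ = 10^(42.8/10) = 1.905e+04, so I = 1.905e+04 × 10⁻¹² W/m².

1.9e-08 W/m²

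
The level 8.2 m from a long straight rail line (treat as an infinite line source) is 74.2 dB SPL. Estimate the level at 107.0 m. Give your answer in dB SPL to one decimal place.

63.0 dB SPL

Cylindrical spreading from a line source gives a 10·log₁₀(r₂/r₁) drop.
L₂ = 74.2 − 10·log₁₀(107.0/8.2) = 74.2 − 11.156 = 63.04 dB SPL.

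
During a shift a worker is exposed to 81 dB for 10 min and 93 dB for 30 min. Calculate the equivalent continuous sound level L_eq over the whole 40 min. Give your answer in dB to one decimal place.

The energy average is taken in the linear domain: L_eq = 10·log₁₀[(Σ tᵢ·10^(Lᵢ/10))/T], T = 40 min.
Σ tᵢ·10^(Lᵢ/10) = 10·10^(81/10) + 30·10^(93/10) = 6.112e+10.
L_eq = 10·log₁₀(6.112e+10/40) = 91.84 dB.

91.8 dB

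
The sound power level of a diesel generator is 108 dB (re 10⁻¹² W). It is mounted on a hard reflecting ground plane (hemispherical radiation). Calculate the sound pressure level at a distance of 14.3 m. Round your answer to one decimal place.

Free-field hemispherical radiation: L_p = L_w − 10·log₁₀(2π·r²), r = 14.3 m.
2π·r² = 1285 m², 10·log₁₀ of that is 31.089 dB.
L_p = 108 − 31.089 = 76.91 dB.

76.9 dB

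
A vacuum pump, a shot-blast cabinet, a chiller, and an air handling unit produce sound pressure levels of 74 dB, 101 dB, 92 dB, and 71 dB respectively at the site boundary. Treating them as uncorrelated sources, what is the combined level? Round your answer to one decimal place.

101.5 dB

Incoherent sources combine by intensity addition: L_total = 10·log₁₀(Σ 10^(L_i/10)).
Σ 10^(L/10) = 10^(74/10) + 10^(101/10) + 10^(92/10) + 10^(71/10) = 1.421e+10.
L_total = 10·log₁₀(1.421e+10) = 101.53 dB.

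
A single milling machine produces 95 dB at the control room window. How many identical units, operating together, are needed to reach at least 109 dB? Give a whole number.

Need L₁ + 10·log₁₀ N ≥ 109, i.e. log₁₀ N ≥ 1.40.
N ≥ 10^(14.0/10) = 25.119, so N = 26.

26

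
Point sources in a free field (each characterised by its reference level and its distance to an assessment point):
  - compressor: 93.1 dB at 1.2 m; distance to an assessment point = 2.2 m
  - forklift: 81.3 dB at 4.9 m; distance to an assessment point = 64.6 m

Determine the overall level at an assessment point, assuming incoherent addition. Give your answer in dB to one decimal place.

First find each source's level at the receiver (point-source: −20·log₁₀(r/r_ref)), then combine on an intensity basis.
compressor: 93.1 − 20·log₁₀(2.2/1.2) = 93.1 − 5.26 = 87.84 dB.
forklift: 81.3 − 20·log₁₀(64.6/4.9) = 81.3 − 22.40 = 58.90 dB.
Σ 10^(L/10) = 6.082e+08 → L_total = 10·log₁₀(6.082e+08) = 87.84 dB.

87.8 dB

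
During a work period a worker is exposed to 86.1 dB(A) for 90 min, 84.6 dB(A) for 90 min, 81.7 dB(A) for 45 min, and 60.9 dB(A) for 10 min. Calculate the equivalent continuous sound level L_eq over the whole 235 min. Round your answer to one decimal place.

Weight each interval's intensity by its duration and average over T = 235 min:
Σ tᵢ·10^(Lᵢ/10) = 90·10^(86.1/10) + 90·10^(84.6/10) + 45·10^(81.7/10) + 10·10^(60.9/10) = 6.929e+10.
L_eq = 10·log₁₀(6.929e+10/235) = 84.70 dB(A).

84.7 dB(A)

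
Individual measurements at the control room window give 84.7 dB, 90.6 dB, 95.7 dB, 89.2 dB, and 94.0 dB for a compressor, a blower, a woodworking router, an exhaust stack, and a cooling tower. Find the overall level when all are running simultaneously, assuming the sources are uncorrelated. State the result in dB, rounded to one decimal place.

99.3 dB

For uncorrelated sources the intensities add, so convert each level to linear form, sum, and take 10·log₁₀ of the total.
Σ 10^(L/10) = 10^(84.7/10) + 10^(90.6/10) + 10^(95.7/10) + 10^(89.2/10) + 10^(94.0/10) = 8.502e+09.
L_total = 10·log₁₀(8.502e+09) = 99.30 dB.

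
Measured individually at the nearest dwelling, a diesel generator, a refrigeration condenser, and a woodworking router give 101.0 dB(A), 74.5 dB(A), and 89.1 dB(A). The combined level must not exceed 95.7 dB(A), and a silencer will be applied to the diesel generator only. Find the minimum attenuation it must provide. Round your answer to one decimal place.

The untreated sources together contribute 10^(74.5/10) + 10^(89.1/10) = 8.410e+08, i.e. 89.25 dB(A).
To meet 95.7 dB(A) overall, the treated diesel generator may contribute at most 10^(95.7/10) − 8.410e+08 = 2.874e+09, i.e. 94.59 dB(A).
Required insertion loss = 101.0 − 94.59 = 6.41 dB.

6.4 dB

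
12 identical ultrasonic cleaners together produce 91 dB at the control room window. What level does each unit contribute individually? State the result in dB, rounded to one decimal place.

80.2 dB

For N identical incoherent sources L_total = L₁ + 10·log₁₀ N, so L₁ = 91 − 10·log₁₀(12) = 91 − 10.792.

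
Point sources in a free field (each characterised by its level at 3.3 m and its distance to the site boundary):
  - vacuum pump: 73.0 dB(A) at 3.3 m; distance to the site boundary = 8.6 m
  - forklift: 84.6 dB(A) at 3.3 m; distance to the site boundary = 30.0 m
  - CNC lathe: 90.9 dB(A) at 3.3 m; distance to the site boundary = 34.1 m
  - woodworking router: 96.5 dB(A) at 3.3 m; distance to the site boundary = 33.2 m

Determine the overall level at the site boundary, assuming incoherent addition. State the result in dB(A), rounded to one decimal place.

First find each source's level at the receiver (point-source: −20·log₁₀(r/r_ref)), then combine on an intensity basis.
vacuum pump: 73.0 − 20·log₁₀(8.6/3.3) = 73.0 − 8.32 = 64.68 dB(A).
forklift: 84.6 − 20·log₁₀(30.0/3.3) = 84.6 − 19.17 = 65.43 dB(A).
CNC lathe: 90.9 − 20·log₁₀(34.1/3.3) = 90.9 − 20.28 = 70.62 dB(A).
woodworking router: 96.5 − 20·log₁₀(33.2/3.3) = 96.5 − 20.05 = 76.45 dB(A).
Σ 10^(L/10) = 6.208e+07 → L_total = 10·log₁₀(6.208e+07) = 77.93 dB(A).

77.9 dB(A)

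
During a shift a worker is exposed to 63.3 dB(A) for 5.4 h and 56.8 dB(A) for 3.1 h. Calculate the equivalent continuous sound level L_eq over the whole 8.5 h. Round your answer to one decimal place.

61.9 dB(A)

L_eq = 10·log₁₀[(1/T)·Σ tᵢ·10^(Lᵢ/10)] with T = 8.5 h.
Σ tᵢ·10^(Lᵢ/10) = 5.4·10^(63.3/10) + 3.1·10^(56.8/10) = 1.303e+07.
L_eq = 10·log₁₀(1.303e+07/8.5) = 61.85 dB(A).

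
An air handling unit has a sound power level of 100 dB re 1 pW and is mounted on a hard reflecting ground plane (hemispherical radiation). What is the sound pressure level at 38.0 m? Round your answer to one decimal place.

L_p = L_w − 10·log₁₀(2π·r²) with r = 38.0 m.
2π·r² = 9073 m², 10·log₁₀ of that is 39.577 dB.
L_p = 100 − 39.577 = 60.42 dB.

60.4 dB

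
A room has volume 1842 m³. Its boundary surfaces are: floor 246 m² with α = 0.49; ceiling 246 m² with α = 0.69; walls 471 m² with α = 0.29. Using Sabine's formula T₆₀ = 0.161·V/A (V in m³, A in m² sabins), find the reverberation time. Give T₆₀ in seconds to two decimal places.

0.69 s

Summing Sᵢαᵢ: 246·0.49 + 246·0.69 + 471·0.29 = 426.87 m².
T₆₀ = 0.161·V/A = 0.161·1842/426.87 = 0.695 s.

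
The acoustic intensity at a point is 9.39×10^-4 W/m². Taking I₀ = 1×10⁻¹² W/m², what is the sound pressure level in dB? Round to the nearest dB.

Dividing by I₀ shifts the exponent by 12: I/I₀ = 9.39×10^8.
L = 10·(0.9727 + 8) = 89.73 dB.

90 dB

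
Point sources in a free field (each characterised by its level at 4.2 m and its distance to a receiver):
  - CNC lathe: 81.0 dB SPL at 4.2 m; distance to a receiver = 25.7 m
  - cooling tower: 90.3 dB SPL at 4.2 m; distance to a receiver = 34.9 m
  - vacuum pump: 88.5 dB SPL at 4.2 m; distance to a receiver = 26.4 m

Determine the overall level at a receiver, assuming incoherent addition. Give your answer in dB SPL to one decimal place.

75.7 dB SPL

Propagate each source to the receiver with L = L_ref − 20·log₁₀(r/r_ref), then add intensities.
CNC lathe: 81.0 − 20·log₁₀(25.7/4.2) = 81.0 − 15.73 = 65.27 dB SPL.
cooling tower: 90.3 − 20·log₁₀(34.9/4.2) = 90.3 − 18.39 = 71.91 dB SPL.
vacuum pump: 88.5 − 20·log₁₀(26.4/4.2) = 88.5 − 15.97 = 72.53 dB SPL.
Σ 10^(L/10) = 3.680e+07 → L_total = 10·log₁₀(3.680e+07) = 75.66 dB SPL.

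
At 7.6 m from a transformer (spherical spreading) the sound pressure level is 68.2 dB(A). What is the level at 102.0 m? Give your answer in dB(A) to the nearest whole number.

46 dB(A)

For a point source, L₂ = L₁ − 20·log₁₀(r₂/r₁).
L₂ = 68.2 − 20·log₁₀(102.0/7.6) = 68.2 − 22.556 = 45.64 dB(A).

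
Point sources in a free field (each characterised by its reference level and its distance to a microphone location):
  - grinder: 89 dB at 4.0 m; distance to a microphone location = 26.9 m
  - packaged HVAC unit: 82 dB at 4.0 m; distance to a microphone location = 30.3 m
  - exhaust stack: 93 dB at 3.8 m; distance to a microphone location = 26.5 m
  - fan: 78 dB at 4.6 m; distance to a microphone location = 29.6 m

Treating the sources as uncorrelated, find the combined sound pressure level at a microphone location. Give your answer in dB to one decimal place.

First find each source's level at the receiver (point-source: −20·log₁₀(r/r_ref)), then combine on an intensity basis.
grinder: 89 − 20·log₁₀(26.9/4.0) = 89 − 16.55 = 72.45 dB.
packaged HVAC unit: 82 − 20·log₁₀(30.3/4.0) = 82 − 17.59 = 64.41 dB.
exhaust stack: 93 − 20·log₁₀(26.5/3.8) = 93 − 16.87 = 76.13 dB.
fan: 78 − 20·log₁₀(29.6/4.6) = 78 − 16.17 = 61.83 dB.
Σ 10^(L/10) = 6.288e+07 → L_total = 10·log₁₀(6.288e+07) = 77.98 dB.

78.0 dB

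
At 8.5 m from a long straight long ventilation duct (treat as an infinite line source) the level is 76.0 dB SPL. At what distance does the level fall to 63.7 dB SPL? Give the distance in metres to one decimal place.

The 12.3 dB drop corresponds to a distance ratio of 10^(12.3/10) for a line source.
r₂ = 8.5·10^((76.0−63.7)/10) = 8.5·10^(12.3/10) = 144.35 m.

144.4 m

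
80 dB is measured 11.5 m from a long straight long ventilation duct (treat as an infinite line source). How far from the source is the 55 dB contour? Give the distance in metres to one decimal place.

Line-source spreading drops the level by 10·log₁₀(r₂/r₁); inverting, r₂/r₁ = 10^(ΔL/10).
r₂ = 11.5·10^((80−55)/10) = 11.5·10^(25.0/10) = 3636.62 m.

3636.6 m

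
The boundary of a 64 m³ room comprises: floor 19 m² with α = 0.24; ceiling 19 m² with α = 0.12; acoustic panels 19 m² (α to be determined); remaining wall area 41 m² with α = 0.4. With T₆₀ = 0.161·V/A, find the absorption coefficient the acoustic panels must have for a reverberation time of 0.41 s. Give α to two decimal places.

0.10

From T₆₀ = 0.161·V/A, the target T₆₀ = 0.41 s needs A = 0.161·64/0.41 = 25.13 m².
Absorption from the other surfaces = 19·0.24 + 19·0.12 + 41·0.4 = 23.24 m², so the acoustic panels must supply 1.89 m² over 19 m².
α = 1.89/19 = 0.100.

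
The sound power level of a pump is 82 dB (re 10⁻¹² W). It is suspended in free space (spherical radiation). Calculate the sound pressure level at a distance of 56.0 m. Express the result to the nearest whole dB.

Free-field spherical radiation: L_p = L_w − 10·log₁₀(4π·r²), r = 56.0 m.
4π·r² = 3.941e+04 m², 10·log₁₀ of that is 45.956 dB.
L_p = 82 − 45.956 = 36.04 dB.

36 dB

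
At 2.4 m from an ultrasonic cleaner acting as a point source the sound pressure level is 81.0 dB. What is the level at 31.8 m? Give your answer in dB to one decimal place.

Point-source attenuation: ΔL = 20·log₁₀(r₂/r₁) = 20·log₁₀(31.8/2.4) = 22.444 dB.
L₂ = 81.0 − 20·log₁₀(31.8/2.4) = 81.0 − 22.444 = 58.56 dB.

58.6 dB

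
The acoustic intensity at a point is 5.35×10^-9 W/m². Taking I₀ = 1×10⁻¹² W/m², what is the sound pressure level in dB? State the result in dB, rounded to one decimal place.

Dividing by I₀ shifts the exponent by 12: I/I₀ = 5.35×10^3.
L = 10·(0.7284 + 3) = 37.28 dB.

37.3 dB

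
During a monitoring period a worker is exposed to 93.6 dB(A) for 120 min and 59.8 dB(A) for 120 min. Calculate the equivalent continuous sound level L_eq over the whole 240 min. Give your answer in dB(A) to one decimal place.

The energy average is taken in the linear domain: L_eq = 10·log₁₀[(Σ tᵢ·10^(Lᵢ/10))/T], T = 240 min.
Σ tᵢ·10^(Lᵢ/10) = 120·10^(93.6/10) + 120·10^(59.8/10) = 2.750e+11.
L_eq = 10·log₁₀(2.750e+11/240) = 90.59 dB(A).

90.6 dB(A)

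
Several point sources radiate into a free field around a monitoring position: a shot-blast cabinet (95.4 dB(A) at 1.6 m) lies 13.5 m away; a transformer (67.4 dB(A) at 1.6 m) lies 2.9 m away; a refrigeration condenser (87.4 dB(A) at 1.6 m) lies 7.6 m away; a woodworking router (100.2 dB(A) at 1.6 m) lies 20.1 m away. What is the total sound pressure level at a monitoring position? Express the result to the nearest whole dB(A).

81 dB(A)

Apply inverse-square spreading to bring every level to the receiver, then sum 10^(L/10).
shot-blast cabinet: 95.4 − 20·log₁₀(13.5/1.6) = 95.4 − 18.52 = 76.88 dB(A).
transformer: 67.4 − 20·log₁₀(2.9/1.6) = 67.4 − 5.17 = 62.23 dB(A).
refrigeration condenser: 87.4 − 20·log₁₀(7.6/1.6) = 87.4 − 13.53 = 73.87 dB(A).
woodworking router: 100.2 − 20·log₁₀(20.1/1.6) = 100.2 − 21.98 = 78.22 dB(A).
Σ 10^(L/10) = 1.411e+08 → L_total = 10·log₁₀(1.411e+08) = 81.49 dB(A).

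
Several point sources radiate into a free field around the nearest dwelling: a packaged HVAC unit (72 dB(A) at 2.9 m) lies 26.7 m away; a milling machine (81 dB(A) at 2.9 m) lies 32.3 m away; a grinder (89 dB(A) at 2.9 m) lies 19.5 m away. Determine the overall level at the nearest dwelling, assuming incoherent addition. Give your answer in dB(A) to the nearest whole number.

73 dB(A)

Apply inverse-square spreading to bring every level to the receiver, then sum 10^(L/10).
packaged HVAC unit: 72 − 20·log₁₀(26.7/2.9) = 72 − 19.28 = 52.72 dB(A).
milling machine: 81 − 20·log₁₀(32.3/2.9) = 81 − 20.94 = 60.06 dB(A).
grinder: 89 − 20·log₁₀(19.5/2.9) = 89 − 16.55 = 72.45 dB(A).
Σ 10^(L/10) = 1.877e+07 → L_total = 10·log₁₀(1.877e+07) = 72.73 dB(A).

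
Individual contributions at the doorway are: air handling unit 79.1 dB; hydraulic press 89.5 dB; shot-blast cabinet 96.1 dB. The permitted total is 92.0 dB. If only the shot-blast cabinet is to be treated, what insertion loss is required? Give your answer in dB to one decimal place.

Fixed contribution from the other sources: Σ 10^(L/10) = 10^(79.1/10) + 10^(89.5/10) = 9.725e+08 (89.88 dB).
The limit corresponds to 10^(92.0/10) = 1.585e+09; subtracting the fixed part leaves 6.124e+08 for the shot-blast cabinet, i.e. 87.87 dB.
Required insertion loss = 96.1 − 87.87 = 8.23 dB.

8.2 dB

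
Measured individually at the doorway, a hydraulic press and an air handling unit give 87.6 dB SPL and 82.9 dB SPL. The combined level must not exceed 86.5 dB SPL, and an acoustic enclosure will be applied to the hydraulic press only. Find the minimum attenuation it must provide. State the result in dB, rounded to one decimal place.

Everything except the hydraulic press sums to 10^(82.9/10) = 1.950e+08 in linear terms, 82.90 dB SPL.
The limit corresponds to 10^(86.5/10) = 4.467e+08; subtracting the fixed part leaves 2.517e+08 for the hydraulic press, i.e. 84.01 dB SPL.
So the hydraulic press must be reduced from 87.6 to 84.01 dB SPL: IL = 3.59 dB.

3.6 dB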